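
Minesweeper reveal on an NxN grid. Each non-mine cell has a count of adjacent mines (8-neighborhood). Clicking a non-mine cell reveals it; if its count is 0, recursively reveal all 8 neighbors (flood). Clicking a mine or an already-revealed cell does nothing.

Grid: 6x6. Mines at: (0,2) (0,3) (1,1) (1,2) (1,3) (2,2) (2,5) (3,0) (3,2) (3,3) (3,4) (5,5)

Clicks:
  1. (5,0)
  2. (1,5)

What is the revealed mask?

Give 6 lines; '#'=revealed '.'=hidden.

Answer: ......
.....#
......
......
#####.
#####.

Derivation:
Click 1 (5,0) count=0: revealed 10 new [(4,0) (4,1) (4,2) (4,3) (4,4) (5,0) (5,1) (5,2) (5,3) (5,4)] -> total=10
Click 2 (1,5) count=1: revealed 1 new [(1,5)] -> total=11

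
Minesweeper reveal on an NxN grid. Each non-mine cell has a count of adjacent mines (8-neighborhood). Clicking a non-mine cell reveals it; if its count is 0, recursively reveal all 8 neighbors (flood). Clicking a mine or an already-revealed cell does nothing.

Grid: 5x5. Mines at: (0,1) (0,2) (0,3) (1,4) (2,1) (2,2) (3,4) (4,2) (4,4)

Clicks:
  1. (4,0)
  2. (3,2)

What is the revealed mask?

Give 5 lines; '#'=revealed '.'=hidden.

Answer: .....
.....
.....
###..
##...

Derivation:
Click 1 (4,0) count=0: revealed 4 new [(3,0) (3,1) (4,0) (4,1)] -> total=4
Click 2 (3,2) count=3: revealed 1 new [(3,2)] -> total=5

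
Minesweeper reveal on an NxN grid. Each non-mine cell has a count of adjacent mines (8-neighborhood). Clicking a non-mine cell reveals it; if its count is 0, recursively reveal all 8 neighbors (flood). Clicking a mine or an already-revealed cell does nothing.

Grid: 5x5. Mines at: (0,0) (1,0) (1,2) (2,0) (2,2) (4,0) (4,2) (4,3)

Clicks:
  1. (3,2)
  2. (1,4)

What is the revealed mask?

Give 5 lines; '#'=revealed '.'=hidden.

Answer: ...##
...##
...##
..###
.....

Derivation:
Click 1 (3,2) count=3: revealed 1 new [(3,2)] -> total=1
Click 2 (1,4) count=0: revealed 8 new [(0,3) (0,4) (1,3) (1,4) (2,3) (2,4) (3,3) (3,4)] -> total=9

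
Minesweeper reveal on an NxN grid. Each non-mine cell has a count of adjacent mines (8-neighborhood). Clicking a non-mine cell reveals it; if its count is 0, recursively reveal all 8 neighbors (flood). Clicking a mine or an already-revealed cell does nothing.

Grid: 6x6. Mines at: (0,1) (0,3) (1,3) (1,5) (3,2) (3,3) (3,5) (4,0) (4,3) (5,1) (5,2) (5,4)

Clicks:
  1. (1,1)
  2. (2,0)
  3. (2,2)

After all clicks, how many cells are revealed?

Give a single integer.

Answer: 7

Derivation:
Click 1 (1,1) count=1: revealed 1 new [(1,1)] -> total=1
Click 2 (2,0) count=0: revealed 5 new [(1,0) (2,0) (2,1) (3,0) (3,1)] -> total=6
Click 3 (2,2) count=3: revealed 1 new [(2,2)] -> total=7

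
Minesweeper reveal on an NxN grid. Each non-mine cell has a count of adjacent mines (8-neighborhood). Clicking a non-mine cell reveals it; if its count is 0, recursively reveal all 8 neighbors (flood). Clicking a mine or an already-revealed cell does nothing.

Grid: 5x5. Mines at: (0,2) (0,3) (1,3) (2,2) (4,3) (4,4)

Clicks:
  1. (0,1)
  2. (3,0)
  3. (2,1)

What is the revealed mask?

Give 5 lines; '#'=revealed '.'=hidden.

Answer: ##...
##...
##...
###..
###..

Derivation:
Click 1 (0,1) count=1: revealed 1 new [(0,1)] -> total=1
Click 2 (3,0) count=0: revealed 11 new [(0,0) (1,0) (1,1) (2,0) (2,1) (3,0) (3,1) (3,2) (4,0) (4,1) (4,2)] -> total=12
Click 3 (2,1) count=1: revealed 0 new [(none)] -> total=12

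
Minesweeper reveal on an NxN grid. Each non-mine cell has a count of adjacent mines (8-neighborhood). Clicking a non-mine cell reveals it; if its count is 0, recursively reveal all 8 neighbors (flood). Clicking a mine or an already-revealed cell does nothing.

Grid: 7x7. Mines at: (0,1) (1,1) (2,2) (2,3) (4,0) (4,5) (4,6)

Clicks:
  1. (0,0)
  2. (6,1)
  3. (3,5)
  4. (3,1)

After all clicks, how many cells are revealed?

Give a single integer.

Click 1 (0,0) count=2: revealed 1 new [(0,0)] -> total=1
Click 2 (6,1) count=0: revealed 22 new [(3,1) (3,2) (3,3) (3,4) (4,1) (4,2) (4,3) (4,4) (5,0) (5,1) (5,2) (5,3) (5,4) (5,5) (5,6) (6,0) (6,1) (6,2) (6,3) (6,4) (6,5) (6,6)] -> total=23
Click 3 (3,5) count=2: revealed 1 new [(3,5)] -> total=24
Click 4 (3,1) count=2: revealed 0 new [(none)] -> total=24

Answer: 24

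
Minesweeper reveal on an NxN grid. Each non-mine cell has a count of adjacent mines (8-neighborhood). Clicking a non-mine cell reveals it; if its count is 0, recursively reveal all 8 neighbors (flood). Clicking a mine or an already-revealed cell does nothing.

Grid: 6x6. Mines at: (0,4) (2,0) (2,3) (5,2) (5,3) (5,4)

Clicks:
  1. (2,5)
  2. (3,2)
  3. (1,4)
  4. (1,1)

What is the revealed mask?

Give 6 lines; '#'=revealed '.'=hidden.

Answer: ......
.#..##
....##
..#.##
....##
......

Derivation:
Click 1 (2,5) count=0: revealed 8 new [(1,4) (1,5) (2,4) (2,5) (3,4) (3,5) (4,4) (4,5)] -> total=8
Click 2 (3,2) count=1: revealed 1 new [(3,2)] -> total=9
Click 3 (1,4) count=2: revealed 0 new [(none)] -> total=9
Click 4 (1,1) count=1: revealed 1 new [(1,1)] -> total=10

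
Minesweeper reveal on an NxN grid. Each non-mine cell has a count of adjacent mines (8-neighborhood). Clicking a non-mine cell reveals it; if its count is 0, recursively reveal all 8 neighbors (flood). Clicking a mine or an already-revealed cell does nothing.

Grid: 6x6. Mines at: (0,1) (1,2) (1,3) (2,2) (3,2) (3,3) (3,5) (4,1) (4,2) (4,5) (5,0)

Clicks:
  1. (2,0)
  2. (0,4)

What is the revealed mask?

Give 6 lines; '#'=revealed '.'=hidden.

Click 1 (2,0) count=0: revealed 6 new [(1,0) (1,1) (2,0) (2,1) (3,0) (3,1)] -> total=6
Click 2 (0,4) count=1: revealed 1 new [(0,4)] -> total=7

Answer: ....#.
##....
##....
##....
......
......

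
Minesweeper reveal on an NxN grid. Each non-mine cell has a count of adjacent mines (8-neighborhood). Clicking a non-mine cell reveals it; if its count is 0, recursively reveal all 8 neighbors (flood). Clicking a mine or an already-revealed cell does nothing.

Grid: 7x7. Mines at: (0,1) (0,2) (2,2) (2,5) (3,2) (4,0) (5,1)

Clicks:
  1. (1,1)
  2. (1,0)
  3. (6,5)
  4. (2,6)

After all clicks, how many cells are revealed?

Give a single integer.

Answer: 22

Derivation:
Click 1 (1,1) count=3: revealed 1 new [(1,1)] -> total=1
Click 2 (1,0) count=1: revealed 1 new [(1,0)] -> total=2
Click 3 (6,5) count=0: revealed 19 new [(3,3) (3,4) (3,5) (3,6) (4,2) (4,3) (4,4) (4,5) (4,6) (5,2) (5,3) (5,4) (5,5) (5,6) (6,2) (6,3) (6,4) (6,5) (6,6)] -> total=21
Click 4 (2,6) count=1: revealed 1 new [(2,6)] -> total=22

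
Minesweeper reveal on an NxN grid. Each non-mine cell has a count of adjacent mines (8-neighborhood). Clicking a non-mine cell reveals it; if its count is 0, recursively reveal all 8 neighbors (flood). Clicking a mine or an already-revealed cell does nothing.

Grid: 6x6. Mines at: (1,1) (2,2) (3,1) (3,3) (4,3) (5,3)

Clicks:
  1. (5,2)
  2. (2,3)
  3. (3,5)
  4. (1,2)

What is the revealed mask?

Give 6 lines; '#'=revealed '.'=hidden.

Answer: ..####
..####
...###
....##
....##
..#.##

Derivation:
Click 1 (5,2) count=2: revealed 1 new [(5,2)] -> total=1
Click 2 (2,3) count=2: revealed 1 new [(2,3)] -> total=2
Click 3 (3,5) count=0: revealed 16 new [(0,2) (0,3) (0,4) (0,5) (1,2) (1,3) (1,4) (1,5) (2,4) (2,5) (3,4) (3,5) (4,4) (4,5) (5,4) (5,5)] -> total=18
Click 4 (1,2) count=2: revealed 0 new [(none)] -> total=18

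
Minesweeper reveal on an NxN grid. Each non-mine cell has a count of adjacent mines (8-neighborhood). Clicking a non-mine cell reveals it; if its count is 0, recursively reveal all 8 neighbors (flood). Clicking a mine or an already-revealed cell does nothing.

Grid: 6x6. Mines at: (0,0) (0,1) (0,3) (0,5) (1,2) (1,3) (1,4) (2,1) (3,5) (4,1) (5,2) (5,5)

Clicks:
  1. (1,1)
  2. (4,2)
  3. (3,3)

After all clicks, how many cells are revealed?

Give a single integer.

Answer: 10

Derivation:
Click 1 (1,1) count=4: revealed 1 new [(1,1)] -> total=1
Click 2 (4,2) count=2: revealed 1 new [(4,2)] -> total=2
Click 3 (3,3) count=0: revealed 8 new [(2,2) (2,3) (2,4) (3,2) (3,3) (3,4) (4,3) (4,4)] -> total=10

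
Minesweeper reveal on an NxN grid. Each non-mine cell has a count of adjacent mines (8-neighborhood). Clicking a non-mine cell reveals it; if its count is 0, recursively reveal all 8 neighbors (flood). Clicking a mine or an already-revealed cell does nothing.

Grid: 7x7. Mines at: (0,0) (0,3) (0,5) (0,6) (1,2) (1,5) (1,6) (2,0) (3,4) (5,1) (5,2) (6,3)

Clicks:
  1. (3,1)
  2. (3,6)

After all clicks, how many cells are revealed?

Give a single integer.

Click 1 (3,1) count=1: revealed 1 new [(3,1)] -> total=1
Click 2 (3,6) count=0: revealed 13 new [(2,5) (2,6) (3,5) (3,6) (4,4) (4,5) (4,6) (5,4) (5,5) (5,6) (6,4) (6,5) (6,6)] -> total=14

Answer: 14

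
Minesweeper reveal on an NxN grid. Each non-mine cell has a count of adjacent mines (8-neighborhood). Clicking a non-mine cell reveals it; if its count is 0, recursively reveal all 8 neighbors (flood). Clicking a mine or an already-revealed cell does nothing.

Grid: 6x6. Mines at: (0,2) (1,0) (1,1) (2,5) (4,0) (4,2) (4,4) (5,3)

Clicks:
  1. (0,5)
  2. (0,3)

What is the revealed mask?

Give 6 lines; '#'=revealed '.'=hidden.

Answer: ...###
...###
......
......
......
......

Derivation:
Click 1 (0,5) count=0: revealed 6 new [(0,3) (0,4) (0,5) (1,3) (1,4) (1,5)] -> total=6
Click 2 (0,3) count=1: revealed 0 new [(none)] -> total=6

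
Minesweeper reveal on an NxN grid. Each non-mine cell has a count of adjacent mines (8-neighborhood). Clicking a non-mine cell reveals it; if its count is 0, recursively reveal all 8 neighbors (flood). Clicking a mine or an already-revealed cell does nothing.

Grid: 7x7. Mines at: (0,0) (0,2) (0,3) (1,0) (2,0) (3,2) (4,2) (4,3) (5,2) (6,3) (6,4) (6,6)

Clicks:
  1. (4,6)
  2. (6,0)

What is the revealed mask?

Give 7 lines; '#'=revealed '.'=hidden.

Answer: ....###
...####
...####
##.####
##..###
##..###
##.....

Derivation:
Click 1 (4,6) count=0: revealed 21 new [(0,4) (0,5) (0,6) (1,3) (1,4) (1,5) (1,6) (2,3) (2,4) (2,5) (2,6) (3,3) (3,4) (3,5) (3,6) (4,4) (4,5) (4,6) (5,4) (5,5) (5,6)] -> total=21
Click 2 (6,0) count=0: revealed 8 new [(3,0) (3,1) (4,0) (4,1) (5,0) (5,1) (6,0) (6,1)] -> total=29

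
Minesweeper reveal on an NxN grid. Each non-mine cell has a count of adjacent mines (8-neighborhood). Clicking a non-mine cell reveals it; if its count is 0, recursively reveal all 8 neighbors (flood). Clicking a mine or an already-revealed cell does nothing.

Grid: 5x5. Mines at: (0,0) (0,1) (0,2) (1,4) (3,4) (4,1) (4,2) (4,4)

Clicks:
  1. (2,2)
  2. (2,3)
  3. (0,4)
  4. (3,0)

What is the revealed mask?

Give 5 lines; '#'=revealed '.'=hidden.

Answer: ....#
####.
####.
####.
.....

Derivation:
Click 1 (2,2) count=0: revealed 12 new [(1,0) (1,1) (1,2) (1,3) (2,0) (2,1) (2,2) (2,3) (3,0) (3,1) (3,2) (3,3)] -> total=12
Click 2 (2,3) count=2: revealed 0 new [(none)] -> total=12
Click 3 (0,4) count=1: revealed 1 new [(0,4)] -> total=13
Click 4 (3,0) count=1: revealed 0 new [(none)] -> total=13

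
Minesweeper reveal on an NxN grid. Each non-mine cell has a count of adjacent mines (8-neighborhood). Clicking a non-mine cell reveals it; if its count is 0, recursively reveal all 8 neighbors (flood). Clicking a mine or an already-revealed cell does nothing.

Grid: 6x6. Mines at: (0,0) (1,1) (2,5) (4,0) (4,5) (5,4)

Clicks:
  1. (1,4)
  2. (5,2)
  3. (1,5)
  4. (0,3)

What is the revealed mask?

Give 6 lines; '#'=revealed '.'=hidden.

Answer: ..####
..####
.####.
.####.
.####.
.###..

Derivation:
Click 1 (1,4) count=1: revealed 1 new [(1,4)] -> total=1
Click 2 (5,2) count=0: revealed 22 new [(0,2) (0,3) (0,4) (0,5) (1,2) (1,3) (1,5) (2,1) (2,2) (2,3) (2,4) (3,1) (3,2) (3,3) (3,4) (4,1) (4,2) (4,3) (4,4) (5,1) (5,2) (5,3)] -> total=23
Click 3 (1,5) count=1: revealed 0 new [(none)] -> total=23
Click 4 (0,3) count=0: revealed 0 new [(none)] -> total=23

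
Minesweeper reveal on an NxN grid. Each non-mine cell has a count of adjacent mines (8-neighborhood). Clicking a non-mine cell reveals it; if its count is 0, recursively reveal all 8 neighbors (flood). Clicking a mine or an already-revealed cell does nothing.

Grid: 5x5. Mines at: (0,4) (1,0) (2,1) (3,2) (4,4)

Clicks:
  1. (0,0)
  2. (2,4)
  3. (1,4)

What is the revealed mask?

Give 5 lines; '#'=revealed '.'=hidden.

Click 1 (0,0) count=1: revealed 1 new [(0,0)] -> total=1
Click 2 (2,4) count=0: revealed 6 new [(1,3) (1,4) (2,3) (2,4) (3,3) (3,4)] -> total=7
Click 3 (1,4) count=1: revealed 0 new [(none)] -> total=7

Answer: #....
...##
...##
...##
.....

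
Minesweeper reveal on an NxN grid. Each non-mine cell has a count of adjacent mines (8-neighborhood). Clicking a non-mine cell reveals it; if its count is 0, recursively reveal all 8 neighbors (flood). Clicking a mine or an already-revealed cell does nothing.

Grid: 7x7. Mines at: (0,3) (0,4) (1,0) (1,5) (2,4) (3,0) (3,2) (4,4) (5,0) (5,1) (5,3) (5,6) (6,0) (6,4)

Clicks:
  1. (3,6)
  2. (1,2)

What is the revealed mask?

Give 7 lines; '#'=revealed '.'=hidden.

Answer: .......
..#....
.....##
.....##
.....##
.......
.......

Derivation:
Click 1 (3,6) count=0: revealed 6 new [(2,5) (2,6) (3,5) (3,6) (4,5) (4,6)] -> total=6
Click 2 (1,2) count=1: revealed 1 new [(1,2)] -> total=7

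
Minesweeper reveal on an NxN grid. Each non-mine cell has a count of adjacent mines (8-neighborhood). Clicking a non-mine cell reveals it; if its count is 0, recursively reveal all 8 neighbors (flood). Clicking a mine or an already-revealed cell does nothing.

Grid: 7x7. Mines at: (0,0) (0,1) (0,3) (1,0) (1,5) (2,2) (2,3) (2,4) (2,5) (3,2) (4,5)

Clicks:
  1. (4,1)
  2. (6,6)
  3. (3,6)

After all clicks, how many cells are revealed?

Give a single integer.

Click 1 (4,1) count=1: revealed 1 new [(4,1)] -> total=1
Click 2 (6,6) count=0: revealed 22 new [(2,0) (2,1) (3,0) (3,1) (4,0) (4,2) (4,3) (4,4) (5,0) (5,1) (5,2) (5,3) (5,4) (5,5) (5,6) (6,0) (6,1) (6,2) (6,3) (6,4) (6,5) (6,6)] -> total=23
Click 3 (3,6) count=2: revealed 1 new [(3,6)] -> total=24

Answer: 24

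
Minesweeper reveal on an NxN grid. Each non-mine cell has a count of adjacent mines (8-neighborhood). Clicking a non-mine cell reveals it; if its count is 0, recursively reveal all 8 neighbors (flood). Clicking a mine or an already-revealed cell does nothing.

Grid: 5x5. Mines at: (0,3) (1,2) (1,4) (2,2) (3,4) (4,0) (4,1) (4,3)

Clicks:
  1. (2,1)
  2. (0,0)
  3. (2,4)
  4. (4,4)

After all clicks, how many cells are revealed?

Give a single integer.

Answer: 10

Derivation:
Click 1 (2,1) count=2: revealed 1 new [(2,1)] -> total=1
Click 2 (0,0) count=0: revealed 7 new [(0,0) (0,1) (1,0) (1,1) (2,0) (3,0) (3,1)] -> total=8
Click 3 (2,4) count=2: revealed 1 new [(2,4)] -> total=9
Click 4 (4,4) count=2: revealed 1 new [(4,4)] -> total=10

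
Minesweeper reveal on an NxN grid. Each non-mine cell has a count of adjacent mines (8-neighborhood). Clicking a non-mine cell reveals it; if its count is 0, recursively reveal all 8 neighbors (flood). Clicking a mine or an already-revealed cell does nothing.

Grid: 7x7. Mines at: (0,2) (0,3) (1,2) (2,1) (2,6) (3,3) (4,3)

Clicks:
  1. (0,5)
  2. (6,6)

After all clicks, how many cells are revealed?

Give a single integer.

Click 1 (0,5) count=0: revealed 6 new [(0,4) (0,5) (0,6) (1,4) (1,5) (1,6)] -> total=6
Click 2 (6,6) count=0: revealed 26 new [(3,0) (3,1) (3,2) (3,4) (3,5) (3,6) (4,0) (4,1) (4,2) (4,4) (4,5) (4,6) (5,0) (5,1) (5,2) (5,3) (5,4) (5,5) (5,6) (6,0) (6,1) (6,2) (6,3) (6,4) (6,5) (6,6)] -> total=32

Answer: 32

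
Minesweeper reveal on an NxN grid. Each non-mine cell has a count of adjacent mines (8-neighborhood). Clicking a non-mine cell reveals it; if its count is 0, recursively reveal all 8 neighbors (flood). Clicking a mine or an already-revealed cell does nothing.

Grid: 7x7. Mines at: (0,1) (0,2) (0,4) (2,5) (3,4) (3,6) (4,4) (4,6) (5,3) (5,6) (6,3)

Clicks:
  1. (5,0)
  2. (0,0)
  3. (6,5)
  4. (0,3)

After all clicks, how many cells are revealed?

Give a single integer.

Answer: 25

Derivation:
Click 1 (5,0) count=0: revealed 22 new [(1,0) (1,1) (1,2) (1,3) (2,0) (2,1) (2,2) (2,3) (3,0) (3,1) (3,2) (3,3) (4,0) (4,1) (4,2) (4,3) (5,0) (5,1) (5,2) (6,0) (6,1) (6,2)] -> total=22
Click 2 (0,0) count=1: revealed 1 new [(0,0)] -> total=23
Click 3 (6,5) count=1: revealed 1 new [(6,5)] -> total=24
Click 4 (0,3) count=2: revealed 1 new [(0,3)] -> total=25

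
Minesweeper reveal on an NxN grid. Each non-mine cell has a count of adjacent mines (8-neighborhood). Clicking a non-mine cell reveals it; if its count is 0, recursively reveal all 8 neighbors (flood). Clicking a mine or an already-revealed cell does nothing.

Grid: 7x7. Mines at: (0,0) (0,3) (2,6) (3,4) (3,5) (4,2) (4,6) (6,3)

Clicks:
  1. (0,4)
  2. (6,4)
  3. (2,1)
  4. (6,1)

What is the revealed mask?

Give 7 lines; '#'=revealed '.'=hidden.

Click 1 (0,4) count=1: revealed 1 new [(0,4)] -> total=1
Click 2 (6,4) count=1: revealed 1 new [(6,4)] -> total=2
Click 3 (2,1) count=0: revealed 20 new [(1,0) (1,1) (1,2) (1,3) (2,0) (2,1) (2,2) (2,3) (3,0) (3,1) (3,2) (3,3) (4,0) (4,1) (5,0) (5,1) (5,2) (6,0) (6,1) (6,2)] -> total=22
Click 4 (6,1) count=0: revealed 0 new [(none)] -> total=22

Answer: ....#..
####...
####...
####...
##.....
###....
###.#..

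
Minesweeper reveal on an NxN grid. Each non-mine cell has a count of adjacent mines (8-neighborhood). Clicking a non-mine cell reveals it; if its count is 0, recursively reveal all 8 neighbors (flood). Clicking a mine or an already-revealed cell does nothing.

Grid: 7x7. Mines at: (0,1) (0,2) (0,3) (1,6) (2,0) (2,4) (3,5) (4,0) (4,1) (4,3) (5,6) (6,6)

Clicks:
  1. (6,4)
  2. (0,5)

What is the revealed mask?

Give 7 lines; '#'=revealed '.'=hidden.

Click 1 (6,4) count=0: revealed 12 new [(5,0) (5,1) (5,2) (5,3) (5,4) (5,5) (6,0) (6,1) (6,2) (6,3) (6,4) (6,5)] -> total=12
Click 2 (0,5) count=1: revealed 1 new [(0,5)] -> total=13

Answer: .....#.
.......
.......
.......
.......
######.
######.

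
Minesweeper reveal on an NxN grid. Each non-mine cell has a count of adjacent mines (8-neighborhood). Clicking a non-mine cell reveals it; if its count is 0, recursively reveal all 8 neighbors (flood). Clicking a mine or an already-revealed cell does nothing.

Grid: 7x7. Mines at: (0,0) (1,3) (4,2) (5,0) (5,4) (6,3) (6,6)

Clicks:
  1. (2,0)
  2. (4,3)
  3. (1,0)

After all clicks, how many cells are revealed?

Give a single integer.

Answer: 12

Derivation:
Click 1 (2,0) count=0: revealed 11 new [(1,0) (1,1) (1,2) (2,0) (2,1) (2,2) (3,0) (3,1) (3,2) (4,0) (4,1)] -> total=11
Click 2 (4,3) count=2: revealed 1 new [(4,3)] -> total=12
Click 3 (1,0) count=1: revealed 0 new [(none)] -> total=12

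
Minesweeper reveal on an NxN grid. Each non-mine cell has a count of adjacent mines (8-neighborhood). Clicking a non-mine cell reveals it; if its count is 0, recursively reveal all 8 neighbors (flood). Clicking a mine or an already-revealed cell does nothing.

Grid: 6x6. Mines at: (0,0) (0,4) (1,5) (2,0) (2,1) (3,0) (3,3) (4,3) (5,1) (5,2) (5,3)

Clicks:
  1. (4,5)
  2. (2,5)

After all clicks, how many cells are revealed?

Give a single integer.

Answer: 8

Derivation:
Click 1 (4,5) count=0: revealed 8 new [(2,4) (2,5) (3,4) (3,5) (4,4) (4,5) (5,4) (5,5)] -> total=8
Click 2 (2,5) count=1: revealed 0 new [(none)] -> total=8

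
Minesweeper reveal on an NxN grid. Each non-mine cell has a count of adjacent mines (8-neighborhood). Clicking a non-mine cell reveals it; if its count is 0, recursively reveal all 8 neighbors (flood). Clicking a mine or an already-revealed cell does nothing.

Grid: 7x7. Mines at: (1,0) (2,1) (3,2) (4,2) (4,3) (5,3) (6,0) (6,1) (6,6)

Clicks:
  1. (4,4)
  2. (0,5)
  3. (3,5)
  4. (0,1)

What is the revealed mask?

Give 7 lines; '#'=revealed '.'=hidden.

Answer: .######
.######
..#####
...####
....###
....###
.......

Derivation:
Click 1 (4,4) count=2: revealed 1 new [(4,4)] -> total=1
Click 2 (0,5) count=0: revealed 26 new [(0,1) (0,2) (0,3) (0,4) (0,5) (0,6) (1,1) (1,2) (1,3) (1,4) (1,5) (1,6) (2,2) (2,3) (2,4) (2,5) (2,6) (3,3) (3,4) (3,5) (3,6) (4,5) (4,6) (5,4) (5,5) (5,6)] -> total=27
Click 3 (3,5) count=0: revealed 0 new [(none)] -> total=27
Click 4 (0,1) count=1: revealed 0 new [(none)] -> total=27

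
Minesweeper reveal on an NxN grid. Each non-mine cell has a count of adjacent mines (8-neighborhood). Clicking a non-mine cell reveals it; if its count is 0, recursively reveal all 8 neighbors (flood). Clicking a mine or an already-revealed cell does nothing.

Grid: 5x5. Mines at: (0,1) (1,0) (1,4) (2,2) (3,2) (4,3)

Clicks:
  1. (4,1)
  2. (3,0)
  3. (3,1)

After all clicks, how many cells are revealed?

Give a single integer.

Answer: 6

Derivation:
Click 1 (4,1) count=1: revealed 1 new [(4,1)] -> total=1
Click 2 (3,0) count=0: revealed 5 new [(2,0) (2,1) (3,0) (3,1) (4,0)] -> total=6
Click 3 (3,1) count=2: revealed 0 new [(none)] -> total=6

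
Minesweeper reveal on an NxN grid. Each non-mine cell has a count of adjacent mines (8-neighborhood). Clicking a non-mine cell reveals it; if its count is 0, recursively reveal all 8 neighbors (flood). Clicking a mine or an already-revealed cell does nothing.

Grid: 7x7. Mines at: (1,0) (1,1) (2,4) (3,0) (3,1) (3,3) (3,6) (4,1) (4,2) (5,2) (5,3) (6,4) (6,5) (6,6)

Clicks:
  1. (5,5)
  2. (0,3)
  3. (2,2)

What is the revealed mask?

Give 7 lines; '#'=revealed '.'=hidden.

Click 1 (5,5) count=3: revealed 1 new [(5,5)] -> total=1
Click 2 (0,3) count=0: revealed 12 new [(0,2) (0,3) (0,4) (0,5) (0,6) (1,2) (1,3) (1,4) (1,5) (1,6) (2,5) (2,6)] -> total=13
Click 3 (2,2) count=3: revealed 1 new [(2,2)] -> total=14

Answer: ..#####
..#####
..#..##
.......
.......
.....#.
.......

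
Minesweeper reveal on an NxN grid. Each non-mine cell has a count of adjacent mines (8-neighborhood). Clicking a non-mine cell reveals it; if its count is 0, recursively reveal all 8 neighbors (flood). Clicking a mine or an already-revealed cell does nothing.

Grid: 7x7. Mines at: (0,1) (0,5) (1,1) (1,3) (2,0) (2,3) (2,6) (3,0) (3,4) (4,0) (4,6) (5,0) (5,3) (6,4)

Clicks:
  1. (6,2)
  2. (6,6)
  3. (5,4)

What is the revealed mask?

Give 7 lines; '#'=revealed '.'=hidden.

Answer: .......
.......
.......
.......
.......
....###
..#..##

Derivation:
Click 1 (6,2) count=1: revealed 1 new [(6,2)] -> total=1
Click 2 (6,6) count=0: revealed 4 new [(5,5) (5,6) (6,5) (6,6)] -> total=5
Click 3 (5,4) count=2: revealed 1 new [(5,4)] -> total=6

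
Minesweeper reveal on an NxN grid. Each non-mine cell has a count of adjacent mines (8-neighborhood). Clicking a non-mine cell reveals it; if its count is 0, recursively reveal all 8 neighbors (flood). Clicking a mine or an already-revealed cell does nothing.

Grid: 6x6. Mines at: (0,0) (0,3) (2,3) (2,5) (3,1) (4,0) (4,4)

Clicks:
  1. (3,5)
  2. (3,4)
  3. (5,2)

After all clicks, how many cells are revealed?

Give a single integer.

Click 1 (3,5) count=2: revealed 1 new [(3,5)] -> total=1
Click 2 (3,4) count=3: revealed 1 new [(3,4)] -> total=2
Click 3 (5,2) count=0: revealed 6 new [(4,1) (4,2) (4,3) (5,1) (5,2) (5,3)] -> total=8

Answer: 8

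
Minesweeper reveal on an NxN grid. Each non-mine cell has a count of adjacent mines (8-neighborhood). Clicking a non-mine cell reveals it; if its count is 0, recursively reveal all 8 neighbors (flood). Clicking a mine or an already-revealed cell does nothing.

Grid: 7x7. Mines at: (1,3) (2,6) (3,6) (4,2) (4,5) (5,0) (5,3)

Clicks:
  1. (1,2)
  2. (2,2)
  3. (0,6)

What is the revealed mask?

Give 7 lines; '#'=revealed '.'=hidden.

Answer: ....###
..#.###
..#....
.......
.......
.......
.......

Derivation:
Click 1 (1,2) count=1: revealed 1 new [(1,2)] -> total=1
Click 2 (2,2) count=1: revealed 1 new [(2,2)] -> total=2
Click 3 (0,6) count=0: revealed 6 new [(0,4) (0,5) (0,6) (1,4) (1,5) (1,6)] -> total=8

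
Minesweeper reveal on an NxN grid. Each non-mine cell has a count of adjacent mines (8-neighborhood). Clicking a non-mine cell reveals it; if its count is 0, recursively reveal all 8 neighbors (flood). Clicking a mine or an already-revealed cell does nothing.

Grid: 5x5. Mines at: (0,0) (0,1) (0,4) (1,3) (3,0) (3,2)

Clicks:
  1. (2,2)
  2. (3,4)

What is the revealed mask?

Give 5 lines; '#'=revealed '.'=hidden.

Click 1 (2,2) count=2: revealed 1 new [(2,2)] -> total=1
Click 2 (3,4) count=0: revealed 6 new [(2,3) (2,4) (3,3) (3,4) (4,3) (4,4)] -> total=7

Answer: .....
.....
..###
...##
...##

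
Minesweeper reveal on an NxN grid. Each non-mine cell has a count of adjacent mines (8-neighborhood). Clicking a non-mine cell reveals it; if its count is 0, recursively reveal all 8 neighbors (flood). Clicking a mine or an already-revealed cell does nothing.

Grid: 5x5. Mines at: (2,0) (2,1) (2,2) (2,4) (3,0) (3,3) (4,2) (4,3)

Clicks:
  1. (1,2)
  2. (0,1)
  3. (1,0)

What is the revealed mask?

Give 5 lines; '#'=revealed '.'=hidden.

Click 1 (1,2) count=2: revealed 1 new [(1,2)] -> total=1
Click 2 (0,1) count=0: revealed 9 new [(0,0) (0,1) (0,2) (0,3) (0,4) (1,0) (1,1) (1,3) (1,4)] -> total=10
Click 3 (1,0) count=2: revealed 0 new [(none)] -> total=10

Answer: #####
#####
.....
.....
.....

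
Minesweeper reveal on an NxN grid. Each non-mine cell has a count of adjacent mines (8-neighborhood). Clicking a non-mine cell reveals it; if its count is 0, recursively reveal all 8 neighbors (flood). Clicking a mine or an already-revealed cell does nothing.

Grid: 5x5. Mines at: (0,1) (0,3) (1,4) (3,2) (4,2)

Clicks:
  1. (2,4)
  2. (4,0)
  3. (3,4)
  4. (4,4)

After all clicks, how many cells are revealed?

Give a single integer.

Click 1 (2,4) count=1: revealed 1 new [(2,4)] -> total=1
Click 2 (4,0) count=0: revealed 8 new [(1,0) (1,1) (2,0) (2,1) (3,0) (3,1) (4,0) (4,1)] -> total=9
Click 3 (3,4) count=0: revealed 5 new [(2,3) (3,3) (3,4) (4,3) (4,4)] -> total=14
Click 4 (4,4) count=0: revealed 0 new [(none)] -> total=14

Answer: 14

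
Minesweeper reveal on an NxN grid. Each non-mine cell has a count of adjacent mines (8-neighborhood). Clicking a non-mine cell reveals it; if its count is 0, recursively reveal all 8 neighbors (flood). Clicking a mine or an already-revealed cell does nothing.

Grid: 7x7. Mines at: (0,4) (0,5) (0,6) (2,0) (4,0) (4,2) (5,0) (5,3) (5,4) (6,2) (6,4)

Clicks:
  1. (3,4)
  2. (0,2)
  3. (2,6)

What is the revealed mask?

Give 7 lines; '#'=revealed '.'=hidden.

Answer: ####...
#######
.######
.######
...####
.....##
.....##

Derivation:
Click 1 (3,4) count=0: revealed 31 new [(0,0) (0,1) (0,2) (0,3) (1,0) (1,1) (1,2) (1,3) (1,4) (1,5) (1,6) (2,1) (2,2) (2,3) (2,4) (2,5) (2,6) (3,1) (3,2) (3,3) (3,4) (3,5) (3,6) (4,3) (4,4) (4,5) (4,6) (5,5) (5,6) (6,5) (6,6)] -> total=31
Click 2 (0,2) count=0: revealed 0 new [(none)] -> total=31
Click 3 (2,6) count=0: revealed 0 new [(none)] -> total=31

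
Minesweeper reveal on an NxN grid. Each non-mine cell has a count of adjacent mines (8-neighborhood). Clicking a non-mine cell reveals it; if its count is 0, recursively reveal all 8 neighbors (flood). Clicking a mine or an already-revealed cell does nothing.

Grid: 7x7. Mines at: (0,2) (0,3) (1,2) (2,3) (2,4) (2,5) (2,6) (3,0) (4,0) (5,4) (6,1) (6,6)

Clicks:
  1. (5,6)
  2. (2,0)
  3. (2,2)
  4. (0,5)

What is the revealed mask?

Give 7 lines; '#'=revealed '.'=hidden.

Click 1 (5,6) count=1: revealed 1 new [(5,6)] -> total=1
Click 2 (2,0) count=1: revealed 1 new [(2,0)] -> total=2
Click 3 (2,2) count=2: revealed 1 new [(2,2)] -> total=3
Click 4 (0,5) count=0: revealed 6 new [(0,4) (0,5) (0,6) (1,4) (1,5) (1,6)] -> total=9

Answer: ....###
....###
#.#....
.......
.......
......#
.......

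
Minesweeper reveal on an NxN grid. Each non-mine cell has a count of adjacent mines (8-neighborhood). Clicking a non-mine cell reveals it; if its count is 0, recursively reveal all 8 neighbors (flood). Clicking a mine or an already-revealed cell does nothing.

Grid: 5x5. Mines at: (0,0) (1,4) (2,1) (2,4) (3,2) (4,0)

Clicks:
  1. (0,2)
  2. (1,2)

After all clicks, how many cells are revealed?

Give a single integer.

Answer: 6

Derivation:
Click 1 (0,2) count=0: revealed 6 new [(0,1) (0,2) (0,3) (1,1) (1,2) (1,3)] -> total=6
Click 2 (1,2) count=1: revealed 0 new [(none)] -> total=6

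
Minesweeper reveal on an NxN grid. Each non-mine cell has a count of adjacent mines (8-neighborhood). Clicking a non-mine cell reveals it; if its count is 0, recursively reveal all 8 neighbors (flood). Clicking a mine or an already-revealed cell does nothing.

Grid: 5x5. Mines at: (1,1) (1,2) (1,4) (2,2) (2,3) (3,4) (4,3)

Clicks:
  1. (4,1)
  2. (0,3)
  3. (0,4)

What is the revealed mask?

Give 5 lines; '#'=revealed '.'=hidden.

Click 1 (4,1) count=0: revealed 8 new [(2,0) (2,1) (3,0) (3,1) (3,2) (4,0) (4,1) (4,2)] -> total=8
Click 2 (0,3) count=2: revealed 1 new [(0,3)] -> total=9
Click 3 (0,4) count=1: revealed 1 new [(0,4)] -> total=10

Answer: ...##
.....
##...
###..
###..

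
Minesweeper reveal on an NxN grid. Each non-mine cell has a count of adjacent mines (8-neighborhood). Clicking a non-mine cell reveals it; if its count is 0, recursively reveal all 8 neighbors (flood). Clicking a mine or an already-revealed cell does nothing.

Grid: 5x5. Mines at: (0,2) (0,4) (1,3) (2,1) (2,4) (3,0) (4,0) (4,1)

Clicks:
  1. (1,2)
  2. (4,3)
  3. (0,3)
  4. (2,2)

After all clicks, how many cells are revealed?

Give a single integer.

Answer: 9

Derivation:
Click 1 (1,2) count=3: revealed 1 new [(1,2)] -> total=1
Click 2 (4,3) count=0: revealed 6 new [(3,2) (3,3) (3,4) (4,2) (4,3) (4,4)] -> total=7
Click 3 (0,3) count=3: revealed 1 new [(0,3)] -> total=8
Click 4 (2,2) count=2: revealed 1 new [(2,2)] -> total=9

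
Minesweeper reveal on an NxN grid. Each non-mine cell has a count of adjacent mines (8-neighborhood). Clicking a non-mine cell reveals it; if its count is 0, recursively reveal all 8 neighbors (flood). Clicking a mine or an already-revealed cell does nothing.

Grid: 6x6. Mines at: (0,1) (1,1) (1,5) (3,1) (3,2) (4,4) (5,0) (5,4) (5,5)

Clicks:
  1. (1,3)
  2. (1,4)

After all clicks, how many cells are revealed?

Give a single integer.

Click 1 (1,3) count=0: revealed 9 new [(0,2) (0,3) (0,4) (1,2) (1,3) (1,4) (2,2) (2,3) (2,4)] -> total=9
Click 2 (1,4) count=1: revealed 0 new [(none)] -> total=9

Answer: 9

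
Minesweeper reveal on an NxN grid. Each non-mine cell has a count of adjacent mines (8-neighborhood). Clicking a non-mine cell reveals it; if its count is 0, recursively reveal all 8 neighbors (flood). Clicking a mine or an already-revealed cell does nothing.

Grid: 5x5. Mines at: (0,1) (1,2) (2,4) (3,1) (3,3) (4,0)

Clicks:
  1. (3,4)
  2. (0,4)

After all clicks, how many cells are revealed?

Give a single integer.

Click 1 (3,4) count=2: revealed 1 new [(3,4)] -> total=1
Click 2 (0,4) count=0: revealed 4 new [(0,3) (0,4) (1,3) (1,4)] -> total=5

Answer: 5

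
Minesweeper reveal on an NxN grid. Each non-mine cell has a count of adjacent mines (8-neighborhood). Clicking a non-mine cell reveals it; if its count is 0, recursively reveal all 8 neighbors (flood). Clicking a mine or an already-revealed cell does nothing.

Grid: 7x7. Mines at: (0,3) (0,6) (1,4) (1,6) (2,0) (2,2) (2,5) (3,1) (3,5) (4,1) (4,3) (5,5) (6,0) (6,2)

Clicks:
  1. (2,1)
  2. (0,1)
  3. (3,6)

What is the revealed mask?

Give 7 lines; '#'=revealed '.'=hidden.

Answer: ###....
###....
.#.....
......#
.......
.......
.......

Derivation:
Click 1 (2,1) count=3: revealed 1 new [(2,1)] -> total=1
Click 2 (0,1) count=0: revealed 6 new [(0,0) (0,1) (0,2) (1,0) (1,1) (1,2)] -> total=7
Click 3 (3,6) count=2: revealed 1 new [(3,6)] -> total=8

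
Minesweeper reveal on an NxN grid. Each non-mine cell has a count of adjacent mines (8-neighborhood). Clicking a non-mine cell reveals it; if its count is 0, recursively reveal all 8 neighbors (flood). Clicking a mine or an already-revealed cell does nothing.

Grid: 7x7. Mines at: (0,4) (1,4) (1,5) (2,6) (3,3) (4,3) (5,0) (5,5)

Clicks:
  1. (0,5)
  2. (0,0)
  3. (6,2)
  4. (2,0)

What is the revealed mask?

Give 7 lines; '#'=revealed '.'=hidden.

Answer: ####.#.
####...
####...
###....
###....
.####..
.####..

Derivation:
Click 1 (0,5) count=3: revealed 1 new [(0,5)] -> total=1
Click 2 (0,0) count=0: revealed 18 new [(0,0) (0,1) (0,2) (0,3) (1,0) (1,1) (1,2) (1,3) (2,0) (2,1) (2,2) (2,3) (3,0) (3,1) (3,2) (4,0) (4,1) (4,2)] -> total=19
Click 3 (6,2) count=0: revealed 8 new [(5,1) (5,2) (5,3) (5,4) (6,1) (6,2) (6,3) (6,4)] -> total=27
Click 4 (2,0) count=0: revealed 0 new [(none)] -> total=27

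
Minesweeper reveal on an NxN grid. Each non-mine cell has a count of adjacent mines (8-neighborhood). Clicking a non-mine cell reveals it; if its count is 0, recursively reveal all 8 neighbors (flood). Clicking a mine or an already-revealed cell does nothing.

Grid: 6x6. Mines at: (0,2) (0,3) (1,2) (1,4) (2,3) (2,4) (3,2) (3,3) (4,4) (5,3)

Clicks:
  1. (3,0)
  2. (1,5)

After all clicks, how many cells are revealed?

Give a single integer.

Click 1 (3,0) count=0: revealed 14 new [(0,0) (0,1) (1,0) (1,1) (2,0) (2,1) (3,0) (3,1) (4,0) (4,1) (4,2) (5,0) (5,1) (5,2)] -> total=14
Click 2 (1,5) count=2: revealed 1 new [(1,5)] -> total=15

Answer: 15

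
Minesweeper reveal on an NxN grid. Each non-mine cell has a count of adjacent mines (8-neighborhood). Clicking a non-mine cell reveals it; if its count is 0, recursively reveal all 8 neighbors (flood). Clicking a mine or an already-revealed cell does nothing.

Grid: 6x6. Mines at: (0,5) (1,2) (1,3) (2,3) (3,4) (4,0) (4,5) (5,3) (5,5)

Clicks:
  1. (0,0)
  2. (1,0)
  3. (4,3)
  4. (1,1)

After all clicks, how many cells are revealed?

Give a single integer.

Answer: 9

Derivation:
Click 1 (0,0) count=0: revealed 8 new [(0,0) (0,1) (1,0) (1,1) (2,0) (2,1) (3,0) (3,1)] -> total=8
Click 2 (1,0) count=0: revealed 0 new [(none)] -> total=8
Click 3 (4,3) count=2: revealed 1 new [(4,3)] -> total=9
Click 4 (1,1) count=1: revealed 0 new [(none)] -> total=9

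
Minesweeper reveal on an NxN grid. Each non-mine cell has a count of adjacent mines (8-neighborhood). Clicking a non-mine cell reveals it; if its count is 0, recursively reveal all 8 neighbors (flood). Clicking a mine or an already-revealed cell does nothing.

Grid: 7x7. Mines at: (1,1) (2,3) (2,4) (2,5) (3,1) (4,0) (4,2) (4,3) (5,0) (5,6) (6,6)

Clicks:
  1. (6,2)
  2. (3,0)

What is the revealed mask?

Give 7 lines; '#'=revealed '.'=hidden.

Click 1 (6,2) count=0: revealed 10 new [(5,1) (5,2) (5,3) (5,4) (5,5) (6,1) (6,2) (6,3) (6,4) (6,5)] -> total=10
Click 2 (3,0) count=2: revealed 1 new [(3,0)] -> total=11

Answer: .......
.......
.......
#......
.......
.#####.
.#####.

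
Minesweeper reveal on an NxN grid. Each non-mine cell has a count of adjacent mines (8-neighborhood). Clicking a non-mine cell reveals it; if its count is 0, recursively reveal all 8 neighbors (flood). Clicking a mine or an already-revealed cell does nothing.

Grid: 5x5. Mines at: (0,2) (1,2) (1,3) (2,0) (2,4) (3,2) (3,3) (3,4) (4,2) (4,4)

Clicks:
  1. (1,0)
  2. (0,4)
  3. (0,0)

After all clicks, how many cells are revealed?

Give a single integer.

Answer: 5

Derivation:
Click 1 (1,0) count=1: revealed 1 new [(1,0)] -> total=1
Click 2 (0,4) count=1: revealed 1 new [(0,4)] -> total=2
Click 3 (0,0) count=0: revealed 3 new [(0,0) (0,1) (1,1)] -> total=5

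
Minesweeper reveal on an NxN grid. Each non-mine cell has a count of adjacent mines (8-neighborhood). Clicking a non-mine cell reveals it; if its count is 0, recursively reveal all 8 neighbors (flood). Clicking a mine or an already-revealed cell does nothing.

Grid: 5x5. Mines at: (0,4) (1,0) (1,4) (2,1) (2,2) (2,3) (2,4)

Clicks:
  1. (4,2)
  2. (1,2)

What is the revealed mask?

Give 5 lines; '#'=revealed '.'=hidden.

Click 1 (4,2) count=0: revealed 10 new [(3,0) (3,1) (3,2) (3,3) (3,4) (4,0) (4,1) (4,2) (4,3) (4,4)] -> total=10
Click 2 (1,2) count=3: revealed 1 new [(1,2)] -> total=11

Answer: .....
..#..
.....
#####
#####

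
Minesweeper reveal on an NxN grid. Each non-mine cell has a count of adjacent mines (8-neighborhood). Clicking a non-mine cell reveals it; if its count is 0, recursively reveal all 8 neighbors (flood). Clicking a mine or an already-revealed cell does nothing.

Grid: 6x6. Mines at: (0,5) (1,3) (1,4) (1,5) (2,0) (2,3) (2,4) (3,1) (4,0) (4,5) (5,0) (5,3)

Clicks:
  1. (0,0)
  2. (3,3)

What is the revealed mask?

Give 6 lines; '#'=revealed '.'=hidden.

Click 1 (0,0) count=0: revealed 6 new [(0,0) (0,1) (0,2) (1,0) (1,1) (1,2)] -> total=6
Click 2 (3,3) count=2: revealed 1 new [(3,3)] -> total=7

Answer: ###...
###...
......
...#..
......
......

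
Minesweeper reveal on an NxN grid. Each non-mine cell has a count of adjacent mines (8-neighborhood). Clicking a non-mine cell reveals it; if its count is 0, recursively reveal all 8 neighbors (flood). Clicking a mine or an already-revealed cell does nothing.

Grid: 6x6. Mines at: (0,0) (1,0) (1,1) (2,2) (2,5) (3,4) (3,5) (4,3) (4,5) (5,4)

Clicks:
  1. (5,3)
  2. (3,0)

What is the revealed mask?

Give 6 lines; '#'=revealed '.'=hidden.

Answer: ......
......
##....
###...
###...
####..

Derivation:
Click 1 (5,3) count=2: revealed 1 new [(5,3)] -> total=1
Click 2 (3,0) count=0: revealed 11 new [(2,0) (2,1) (3,0) (3,1) (3,2) (4,0) (4,1) (4,2) (5,0) (5,1) (5,2)] -> total=12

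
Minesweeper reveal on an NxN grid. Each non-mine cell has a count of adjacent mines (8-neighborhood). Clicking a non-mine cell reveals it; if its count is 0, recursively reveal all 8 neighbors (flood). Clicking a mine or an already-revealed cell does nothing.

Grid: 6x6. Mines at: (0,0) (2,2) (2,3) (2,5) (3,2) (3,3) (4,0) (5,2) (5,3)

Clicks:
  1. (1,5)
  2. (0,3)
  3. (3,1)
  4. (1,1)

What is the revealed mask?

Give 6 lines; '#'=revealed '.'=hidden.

Click 1 (1,5) count=1: revealed 1 new [(1,5)] -> total=1
Click 2 (0,3) count=0: revealed 9 new [(0,1) (0,2) (0,3) (0,4) (0,5) (1,1) (1,2) (1,3) (1,4)] -> total=10
Click 3 (3,1) count=3: revealed 1 new [(3,1)] -> total=11
Click 4 (1,1) count=2: revealed 0 new [(none)] -> total=11

Answer: .#####
.#####
......
.#....
......
......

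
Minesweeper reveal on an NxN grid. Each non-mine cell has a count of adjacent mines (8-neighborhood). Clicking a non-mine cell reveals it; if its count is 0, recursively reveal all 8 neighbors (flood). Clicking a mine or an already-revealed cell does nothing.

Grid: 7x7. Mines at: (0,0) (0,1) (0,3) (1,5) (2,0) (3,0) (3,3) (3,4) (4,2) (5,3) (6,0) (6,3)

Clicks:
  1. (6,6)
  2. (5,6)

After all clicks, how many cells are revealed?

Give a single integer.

Answer: 13

Derivation:
Click 1 (6,6) count=0: revealed 13 new [(2,5) (2,6) (3,5) (3,6) (4,4) (4,5) (4,6) (5,4) (5,5) (5,6) (6,4) (6,5) (6,6)] -> total=13
Click 2 (5,6) count=0: revealed 0 new [(none)] -> total=13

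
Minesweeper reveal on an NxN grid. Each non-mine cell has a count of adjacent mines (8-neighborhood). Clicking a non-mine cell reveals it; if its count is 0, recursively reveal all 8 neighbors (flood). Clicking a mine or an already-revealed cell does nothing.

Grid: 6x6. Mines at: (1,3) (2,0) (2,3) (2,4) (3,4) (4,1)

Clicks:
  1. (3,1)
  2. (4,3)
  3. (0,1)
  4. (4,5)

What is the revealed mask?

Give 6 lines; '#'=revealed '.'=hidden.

Answer: ###...
###...
......
.#....
...#.#
......

Derivation:
Click 1 (3,1) count=2: revealed 1 new [(3,1)] -> total=1
Click 2 (4,3) count=1: revealed 1 new [(4,3)] -> total=2
Click 3 (0,1) count=0: revealed 6 new [(0,0) (0,1) (0,2) (1,0) (1,1) (1,2)] -> total=8
Click 4 (4,5) count=1: revealed 1 new [(4,5)] -> total=9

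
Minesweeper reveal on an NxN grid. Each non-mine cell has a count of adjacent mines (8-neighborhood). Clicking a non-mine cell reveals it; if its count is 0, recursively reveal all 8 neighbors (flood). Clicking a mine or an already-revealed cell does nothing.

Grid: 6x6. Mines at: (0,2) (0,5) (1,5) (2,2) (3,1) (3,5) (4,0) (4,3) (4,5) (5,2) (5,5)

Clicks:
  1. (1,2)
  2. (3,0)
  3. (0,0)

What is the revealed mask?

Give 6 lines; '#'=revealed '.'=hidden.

Click 1 (1,2) count=2: revealed 1 new [(1,2)] -> total=1
Click 2 (3,0) count=2: revealed 1 new [(3,0)] -> total=2
Click 3 (0,0) count=0: revealed 6 new [(0,0) (0,1) (1,0) (1,1) (2,0) (2,1)] -> total=8

Answer: ##....
###...
##....
#.....
......
......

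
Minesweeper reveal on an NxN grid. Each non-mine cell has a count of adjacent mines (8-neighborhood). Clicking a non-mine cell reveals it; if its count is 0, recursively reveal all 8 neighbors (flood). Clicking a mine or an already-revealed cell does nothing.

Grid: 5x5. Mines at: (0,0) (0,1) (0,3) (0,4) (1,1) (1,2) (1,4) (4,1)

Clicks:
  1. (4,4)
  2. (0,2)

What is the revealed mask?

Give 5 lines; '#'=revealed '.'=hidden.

Answer: ..#..
.....
..###
..###
..###

Derivation:
Click 1 (4,4) count=0: revealed 9 new [(2,2) (2,3) (2,4) (3,2) (3,3) (3,4) (4,2) (4,3) (4,4)] -> total=9
Click 2 (0,2) count=4: revealed 1 new [(0,2)] -> total=10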